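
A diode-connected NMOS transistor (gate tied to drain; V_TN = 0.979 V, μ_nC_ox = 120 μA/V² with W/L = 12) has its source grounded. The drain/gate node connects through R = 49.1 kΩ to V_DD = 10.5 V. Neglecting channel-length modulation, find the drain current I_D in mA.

With gate tied to drain, V_GS = V_DS ≥ V_GS − V_TN, so the device is in saturation.
k_n = μ_nC_ox · (W/L) = 1.44 mA/V².
KCL at the drain: ½ k_n (V_GS − V_TN)² = (V_DD − V_GS)/R.
Let x = V_GS − 0.979. Then 35.4 x² + x − 9.521 = 0, giving x = 0.505 V (positive root), so V_GS = 1.48 V.
I_D = (V_DD − V_GS)/R = (10.5 − 1.48) / 49.1 = 0.184 mA.

I_D = 0.184 mA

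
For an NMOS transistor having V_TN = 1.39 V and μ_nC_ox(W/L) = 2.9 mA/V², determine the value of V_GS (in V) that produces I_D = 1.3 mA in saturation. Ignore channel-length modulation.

In saturation I_D = ½ k_n (V_GS − V_TN)², so V_GS − V_TN = √(2 I_D / k_n) = √(2 × 1.3 / 2.9) = 0.947 V.
V_GS = 1.39 + 0.947 = 2.34 V.

V_GS = 2.34 V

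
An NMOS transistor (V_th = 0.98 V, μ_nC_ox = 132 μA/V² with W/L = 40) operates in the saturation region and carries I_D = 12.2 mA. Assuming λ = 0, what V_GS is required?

V_GS = 3.13 V

k_n = μ_nC_ox · (W/L) = 5.28 mA/V².
In saturation I_D = ½ k_n (V_GS − V_th)², so V_GS − V_th = √(2 I_D / k_n) = √(2 × 12.2 / 5.28) = 2.15 V.
V_GS = 0.98 + 2.15 = 3.13 V.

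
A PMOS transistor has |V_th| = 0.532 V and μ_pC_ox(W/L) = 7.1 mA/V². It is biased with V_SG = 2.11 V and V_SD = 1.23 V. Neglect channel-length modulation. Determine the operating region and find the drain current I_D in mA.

V_ov = V_SG − |V_th| = 2.11 − 0.532 = 1.58 V.
Since V_SD = 1.23 V < V_ov = 1.58 V, the device is in the triode region.
I_D = k_p [V_ov · V_SD − ½ V_SD²] = 7.1 × [1.58 × 1.23 − 0.5 × 1.23²] = 8.41 mA.

Triode; I_D = 8.41 mA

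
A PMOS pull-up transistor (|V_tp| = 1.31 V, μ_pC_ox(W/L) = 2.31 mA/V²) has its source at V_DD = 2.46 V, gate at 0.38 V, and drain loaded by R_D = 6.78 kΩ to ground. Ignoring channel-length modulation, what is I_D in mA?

I_D = 0.331 mA

V_SG = V_DD − V_G = 2.46 − 0.38 = 2.08 V, so V_ov = 2.08 − 1.31 = 0.77 V.
Assume saturation: I_D = ½ k_p V_ov² = 0.5 × 2.31 × 0.77² = 0.685 mA, giving V_SD = V_DD − I_D R_D = 2.46 − 0.685 × 6.78 = -2.18 V.
But -2.18 V < V_ov = 0.77 V, so the device is actually in triode.
In triode I_D = k_p[V_ov V_SD − ½ V_SD²] and I_D = (V_DD − V_SD)/R_D. Equating: 7.83 V_SD² − 13.06 V_SD + 2.46 = 0, giving V_SD = 0.216 V (the root below V_ov).
I_D = (2.46 − 0.216) / 6.78 = 0.331 mA.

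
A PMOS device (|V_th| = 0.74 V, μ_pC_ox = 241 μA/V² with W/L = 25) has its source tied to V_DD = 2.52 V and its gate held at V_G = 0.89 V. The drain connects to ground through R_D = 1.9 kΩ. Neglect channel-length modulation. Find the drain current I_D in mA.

I_D = 1.19 mA

V_SG = V_DD − V_G = 2.52 − 0.89 = 1.63 V, so V_ov = 1.63 − 0.74 = 0.89 V.
k_p = μ_pC_ox · (W/L) = 6.025 mA/V².
Assume saturation: I_D = ½ k_p V_ov² = 0.5 × 6.025 × 0.89² = 2.39 mA, giving V_SD = V_DD − I_D R_D = 2.52 − 2.39 × 1.9 = -2.01 V.
But -2.01 V < V_ov = 0.89 V, so the device is actually in triode.
In triode I_D = k_p[V_ov V_SD − ½ V_SD²] and I_D = (V_DD − V_SD)/R_D. Equating: 5.72 V_SD² − 11.19 V_SD + 2.52 = 0, giving V_SD = 0.26 V (the root below V_ov).
I_D = (2.52 − 0.26) / 1.9 = 1.19 mA.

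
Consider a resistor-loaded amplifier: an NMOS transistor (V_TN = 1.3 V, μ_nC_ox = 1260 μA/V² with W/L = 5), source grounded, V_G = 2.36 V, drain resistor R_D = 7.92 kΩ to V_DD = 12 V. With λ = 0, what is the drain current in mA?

I_D = 1.48 mA

V_GS = V_G = 2.36 V, so V_ov = 2.36 − 1.3 = 1.06 V.
k_n = μ_nC_ox · (W/L) = 6.3 mA/V².
Assume saturation: I_D = ½ k_n V_ov² = 0.5 × 6.3 × 1.06² = 3.54 mA, giving V_DS = V_DD − I_D R_D = 12 − 3.54 × 7.92 = -16 V.
But -16 V < V_ov = 1.06 V, so the device is actually in triode.
In triode I_D = k_n[V_ov V_DS − ½ V_DS²] and I_D = (V_DD − V_DS)/R_D. Equating: 24.9 V_DS² − 53.89 V_DS + 12 = 0, giving V_DS = 0.252 V (the root below V_ov).
I_D = (12 − 0.252) / 7.92 = 1.48 mA.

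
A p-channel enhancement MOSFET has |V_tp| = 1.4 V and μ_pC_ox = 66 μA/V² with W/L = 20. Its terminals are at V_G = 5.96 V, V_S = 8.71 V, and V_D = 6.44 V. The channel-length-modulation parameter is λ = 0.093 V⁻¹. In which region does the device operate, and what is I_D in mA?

V_SG = V_S − V_G = 8.71 − 5.96 = 2.75 V; V_SD = V_S − V_D = 8.71 − 6.44 = 2.27 V.
k_p = μ_pC_ox · (W/L) = 1.32 mA/V².
V_ov = V_SG − |V_tp| = 2.75 − 1.4 = 1.35 V.
Since V_SD = 2.27 V ≥ V_ov = 1.35 V, the device is in saturation.
I_D = ½ k_p V_ov² (1 + λ V_SD) = 0.5 × 1.32 × 1.35² × (1 + 0.093 × 2.27) = 1.46 mA.

Saturation; I_D = 1.46 mA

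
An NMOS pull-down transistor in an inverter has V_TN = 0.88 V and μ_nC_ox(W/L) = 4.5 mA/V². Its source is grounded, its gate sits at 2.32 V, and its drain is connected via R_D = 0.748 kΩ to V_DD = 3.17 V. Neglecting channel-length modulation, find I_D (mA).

I_D = 3.34 mA

V_GS = V_G = 2.32 V, so V_ov = 2.32 − 0.88 = 1.44 V.
Assume saturation: I_D = ½ k_n V_ov² = 0.5 × 4.5 × 1.44² = 4.67 mA, giving V_DS = V_DD − I_D R_D = 3.17 − 4.67 × 0.748 = -0.32 V.
But -0.32 V < V_ov = 1.44 V, so the device is actually in triode.
In triode I_D = k_n[V_ov V_DS − ½ V_DS²] and I_D = (V_DD − V_DS)/R_D. Equating: 1.68 V_DS² − 5.847 V_DS + 3.17 = 0, giving V_DS = 0.672 V (the root below V_ov).
I_D = (3.17 − 0.672) / 0.748 = 3.34 mA.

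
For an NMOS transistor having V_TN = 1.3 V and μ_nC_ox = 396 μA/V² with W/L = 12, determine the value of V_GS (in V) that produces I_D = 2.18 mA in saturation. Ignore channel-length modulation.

k_n = μ_nC_ox · (W/L) = 4.752 mA/V².
In saturation I_D = ½ k_n (V_GS − V_TN)², so V_GS − V_TN = √(2 I_D / k_n) = √(2 × 2.18 / 4.752) = 0.958 V.
V_GS = 1.3 + 0.958 = 2.26 V.

V_GS = 2.26 V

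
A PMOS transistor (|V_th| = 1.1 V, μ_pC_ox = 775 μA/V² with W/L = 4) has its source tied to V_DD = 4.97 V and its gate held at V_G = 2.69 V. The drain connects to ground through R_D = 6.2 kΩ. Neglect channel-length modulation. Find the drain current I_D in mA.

I_D = 0.764 mA

V_SG = V_DD − V_G = 4.97 − 2.69 = 2.28 V, so V_ov = 2.28 − 1.1 = 1.18 V.
k_p = μ_pC_ox · (W/L) = 3.1 mA/V².
Assume saturation: I_D = ½ k_p V_ov² = 0.5 × 3.1 × 1.18² = 2.16 mA, giving V_SD = V_DD − I_D R_D = 4.97 − 2.16 × 6.2 = -8.41 V.
But -8.41 V < V_ov = 1.18 V, so the device is actually in triode.
In triode I_D = k_p[V_ov V_SD − ½ V_SD²] and I_D = (V_DD − V_SD)/R_D. Equating: 9.61 V_SD² − 23.68 V_SD + 4.97 = 0, giving V_SD = 0.232 V (the root below V_ov).
I_D = (4.97 − 0.232) / 6.2 = 0.764 mA.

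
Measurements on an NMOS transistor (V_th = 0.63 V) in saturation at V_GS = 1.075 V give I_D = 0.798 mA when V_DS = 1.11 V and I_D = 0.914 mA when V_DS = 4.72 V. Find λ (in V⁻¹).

With V_GS fixed, I_D ∝ (1 + λ V_DS) in saturation, so I_D2/I_D1 = (1 + λ V_DS2)/(1 + λ V_DS1).
0.914/0.798 = 1.145 = (1 + 4.72 λ)/(1 + 1.11 λ).
Solving: λ (I_D1 V_DS2 − I_D2 V_DS1) = I_D2 − I_D1, so λ = (0.914 − 0.798) / (0.798 × 4.72 − 0.914 × 1.11) = 0.116 / 2.75 = 0.0422 V⁻¹.

λ = 0.0422 V⁻¹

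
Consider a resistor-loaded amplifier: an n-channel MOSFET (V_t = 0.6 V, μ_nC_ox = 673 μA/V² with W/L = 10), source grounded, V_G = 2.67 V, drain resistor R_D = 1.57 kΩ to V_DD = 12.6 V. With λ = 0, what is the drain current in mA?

V_GS = V_G = 2.67 V, so V_ov = 2.67 − 0.6 = 2.07 V.
k_n = μ_nC_ox · (W/L) = 6.73 mA/V².
Assume saturation: I_D = ½ k_n V_ov² = 0.5 × 6.73 × 2.07² = 14.4 mA, giving V_DS = V_DD − I_D R_D = 12.6 − 14.4 × 1.57 = -10 V.
But -10 V < V_ov = 2.07 V, so the device is actually in triode.
In triode I_D = k_n[V_ov V_DS − ½ V_DS²] and I_D = (V_DD − V_DS)/R_D. Equating: 5.28 V_DS² − 22.87 V_DS + 12.6 = 0, giving V_DS = 0.648 V (the root below V_ov).
I_D = (12.6 − 0.648) / 1.57 = 7.61 mA.

I_D = 7.61 mA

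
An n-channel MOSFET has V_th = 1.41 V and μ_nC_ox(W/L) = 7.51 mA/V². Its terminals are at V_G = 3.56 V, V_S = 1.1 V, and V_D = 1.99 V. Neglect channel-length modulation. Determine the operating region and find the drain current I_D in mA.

V_GS = V_G − V_S = 3.56 − 1.1 = 2.46 V; V_DS = V_D − V_S = 1.99 − 1.1 = 0.89 V.
V_ov = V_GS − V_th = 2.46 − 1.41 = 1.05 V.
Since V_DS = 0.89 V < V_ov = 1.05 V, the device is in the triode region.
I_D = k_n [V_ov · V_DS − ½ V_DS²] = 7.51 × [1.05 × 0.89 − 0.5 × 0.89²] = 4.04 mA.

Triode; I_D = 4.04 mA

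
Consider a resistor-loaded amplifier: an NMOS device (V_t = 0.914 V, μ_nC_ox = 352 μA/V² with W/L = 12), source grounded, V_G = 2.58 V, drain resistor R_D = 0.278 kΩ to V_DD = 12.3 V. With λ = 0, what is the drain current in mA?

V_GS = V_G = 2.58 V, so V_ov = 2.58 − 0.914 = 1.67 V.
k_n = μ_nC_ox · (W/L) = 4.224 mA/V².
Assume saturation: I_D = ½ k_n V_ov² = 0.5 × 4.224 × 1.67² = 5.86 mA, giving V_DS = V_DD − I_D R_D = 12.3 − 5.86 × 0.278 = 10.7 V.
V_DS = 10.7 V ≥ V_ov = 1.67 V, confirming saturation.

I_D = 5.86 mA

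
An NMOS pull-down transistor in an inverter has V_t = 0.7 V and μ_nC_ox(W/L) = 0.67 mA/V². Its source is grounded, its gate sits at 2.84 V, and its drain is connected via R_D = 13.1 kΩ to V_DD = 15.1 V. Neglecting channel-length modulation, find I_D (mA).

V_GS = V_G = 2.84 V, so V_ov = 2.84 − 0.7 = 2.14 V.
Assume saturation: I_D = ½ k_n V_ov² = 0.5 × 0.67 × 2.14² = 1.53 mA, giving V_DS = V_DD − I_D R_D = 15.1 − 1.53 × 13.1 = -5 V.
But -5 V < V_ov = 2.14 V, so the device is actually in triode.
In triode I_D = k_n[V_ov V_DS − ½ V_DS²] and I_D = (V_DD − V_DS)/R_D. Equating: 4.39 V_DS² − 19.78 V_DS + 15.1 = 0, giving V_DS = 0.974 V (the root below V_ov).
I_D = (15.1 − 0.974) / 13.1 = 1.08 mA.

I_D = 1.08 mA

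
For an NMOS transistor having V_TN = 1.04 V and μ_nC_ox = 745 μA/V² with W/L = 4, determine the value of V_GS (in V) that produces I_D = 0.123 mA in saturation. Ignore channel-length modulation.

k_n = μ_nC_ox · (W/L) = 2.98 mA/V².
In saturation I_D = ½ k_n (V_GS − V_TN)², so V_GS − V_TN = √(2 I_D / k_n) = √(2 × 0.123 / 2.98) = 0.287 V.
V_GS = 1.04 + 0.287 = 1.33 V.

V_GS = 1.33 V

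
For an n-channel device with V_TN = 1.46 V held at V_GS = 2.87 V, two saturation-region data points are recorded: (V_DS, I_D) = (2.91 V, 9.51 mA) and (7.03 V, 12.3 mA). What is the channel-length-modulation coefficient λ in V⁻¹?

λ = 0.0898 V⁻¹

With V_GS fixed, I_D ∝ (1 + λ V_DS) in saturation, so I_D2/I_D1 = (1 + λ V_DS2)/(1 + λ V_DS1).
12.3/9.51 = 1.293 = (1 + 7.03 λ)/(1 + 2.91 λ).
Solving: λ (I_D1 V_DS2 − I_D2 V_DS1) = I_D2 − I_D1, so λ = (12.3 − 9.51) / (9.51 × 7.03 − 12.3 × 2.91) = 2.79 / 31.1 = 0.0898 V⁻¹.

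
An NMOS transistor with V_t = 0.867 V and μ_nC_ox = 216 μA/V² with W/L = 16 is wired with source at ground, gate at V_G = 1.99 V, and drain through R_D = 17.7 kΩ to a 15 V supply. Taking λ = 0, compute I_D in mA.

I_D = 0.834 mA

V_GS = V_G = 1.99 V, so V_ov = 1.99 − 0.867 = 1.12 V.
k_n = μ_nC_ox · (W/L) = 3.456 mA/V².
Assume saturation: I_D = ½ k_n V_ov² = 0.5 × 3.456 × 1.12² = 2.18 mA, giving V_DS = V_DD − I_D R_D = 15 − 2.18 × 17.7 = -23.6 V.
But -23.6 V < V_ov = 1.12 V, so the device is actually in triode.
In triode I_D = k_n[V_ov V_DS − ½ V_DS²] and I_D = (V_DD − V_DS)/R_D. Equating: 30.6 V_DS² − 69.7 V_DS + 15 = 0, giving V_DS = 0.241 V (the root below V_ov).
I_D = (15 − 0.241) / 17.7 = 0.834 mA.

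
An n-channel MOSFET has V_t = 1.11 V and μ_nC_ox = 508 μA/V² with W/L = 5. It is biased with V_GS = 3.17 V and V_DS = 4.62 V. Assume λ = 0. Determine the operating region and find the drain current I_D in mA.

k_n = μ_nC_ox · (W/L) = 2.54 mA/V².
V_ov = V_GS − V_t = 3.17 − 1.11 = 2.06 V.
Since V_DS = 4.62 V ≥ V_ov = 2.06 V, the device is in saturation.
I_D = ½ k_n V_ov² = 0.5 × 2.54 × 2.06² = 5.39 mA.

Saturation; I_D = 5.39 mA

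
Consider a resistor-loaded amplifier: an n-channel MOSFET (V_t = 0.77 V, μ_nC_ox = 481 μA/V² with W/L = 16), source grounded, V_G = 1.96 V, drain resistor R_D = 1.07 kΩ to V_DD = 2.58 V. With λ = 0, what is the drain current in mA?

I_D = 2.16 mA

V_GS = V_G = 1.96 V, so V_ov = 1.96 − 0.77 = 1.19 V.
k_n = μ_nC_ox · (W/L) = 7.696 mA/V².
Assume saturation: I_D = ½ k_n V_ov² = 0.5 × 7.696 × 1.19² = 5.45 mA, giving V_DS = V_DD − I_D R_D = 2.58 − 5.45 × 1.07 = -3.25 V.
But -3.25 V < V_ov = 1.19 V, so the device is actually in triode.
In triode I_D = k_n[V_ov V_DS − ½ V_DS²] and I_D = (V_DD − V_DS)/R_D. Equating: 4.12 V_DS² − 10.8 V_DS + 2.58 = 0, giving V_DS = 0.266 V (the root below V_ov).
I_D = (2.58 − 0.266) / 1.07 = 2.16 mA.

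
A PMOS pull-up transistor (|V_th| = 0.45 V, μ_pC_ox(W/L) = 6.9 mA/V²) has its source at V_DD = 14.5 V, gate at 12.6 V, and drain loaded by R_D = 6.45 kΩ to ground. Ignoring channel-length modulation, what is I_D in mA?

V_SG = V_DD − V_G = 14.5 − 12.6 = 1.9 V, so V_ov = 1.9 − 0.45 = 1.45 V.
Assume saturation: I_D = ½ k_p V_ov² = 0.5 × 6.9 × 1.45² = 7.25 mA, giving V_SD = V_DD − I_D R_D = 14.5 − 7.25 × 6.45 = -32.3 V.
But -32.3 V < V_ov = 1.45 V, so the device is actually in triode.
In triode I_D = k_p[V_ov V_SD − ½ V_SD²] and I_D = (V_DD − V_SD)/R_D. Equating: 22.3 V_SD² − 65.53 V_SD + 14.5 = 0, giving V_SD = 0.241 V (the root below V_ov).
I_D = (14.5 − 0.241) / 6.45 = 2.21 mA.

I_D = 2.21 mA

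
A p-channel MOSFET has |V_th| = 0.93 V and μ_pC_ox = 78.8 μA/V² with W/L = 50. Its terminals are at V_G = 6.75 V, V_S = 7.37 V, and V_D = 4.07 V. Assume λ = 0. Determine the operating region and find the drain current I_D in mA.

V_SG = V_S − V_G = 7.37 − 6.75 = 0.62 V; V_SD = V_S − V_D = 7.37 − 4.07 = 3.3 V.
V_SG = 0.62 V < |V_th| = 0.93 V, so the transistor is in cutoff.

Cutoff; I_D = 0 mA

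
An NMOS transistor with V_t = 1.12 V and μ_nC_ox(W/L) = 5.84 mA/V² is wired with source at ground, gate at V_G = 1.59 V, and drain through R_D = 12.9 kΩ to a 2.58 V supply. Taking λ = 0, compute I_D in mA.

V_GS = V_G = 1.59 V, so V_ov = 1.59 − 1.12 = 0.47 V.
Assume saturation: I_D = ½ k_n V_ov² = 0.5 × 5.84 × 0.47² = 0.645 mA, giving V_DS = V_DD − I_D R_D = 2.58 − 0.645 × 12.9 = -5.74 V.
But -5.74 V < V_ov = 0.47 V, so the device is actually in triode.
In triode I_D = k_n[V_ov V_DS − ½ V_DS²] and I_D = (V_DD − V_DS)/R_D. Equating: 37.7 V_DS² − 36.41 V_DS + 2.58 = 0, giving V_DS = 0.077 V (the root below V_ov).
I_D = (2.58 − 0.077) / 12.9 = 0.194 mA.

I_D = 0.194 mA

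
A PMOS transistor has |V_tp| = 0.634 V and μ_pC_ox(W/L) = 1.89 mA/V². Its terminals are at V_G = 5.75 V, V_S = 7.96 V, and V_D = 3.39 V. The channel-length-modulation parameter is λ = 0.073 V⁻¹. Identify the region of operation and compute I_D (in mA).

Saturation; I_D = 3.13 mA

V_SG = V_S − V_G = 7.96 − 5.75 = 2.21 V; V_SD = V_S − V_D = 7.96 − 3.39 = 4.57 V.
V_ov = V_SG − |V_tp| = 2.21 − 0.634 = 1.58 V.
Since V_SD = 4.57 V ≥ V_ov = 1.58 V, the device is in saturation.
I_D = ½ k_p V_ov² (1 + λ V_SD) = 0.5 × 1.89 × 1.58² × (1 + 0.073 × 4.57) = 3.13 mA.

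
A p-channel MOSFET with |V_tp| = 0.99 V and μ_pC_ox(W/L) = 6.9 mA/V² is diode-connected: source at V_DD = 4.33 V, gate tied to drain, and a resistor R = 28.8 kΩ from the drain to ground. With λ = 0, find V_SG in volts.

V_SG = 1.17 V

With gate tied to drain, V_SG = V_SD ≥ V_SG − |V_tp|, so the device is in saturation.
KCL at the drain: ½ k_p (V_SG − |V_tp|)² = (V_DD − V_SG)/R.
Let x = V_SG − 0.99. Then 99.4 x² + x − 3.34 = 0, giving x = 0.178 V (positive root), so V_SG = 1.17 V.
I_D = (V_DD − V_SG)/R = (4.33 − 1.17) / 28.8 = 0.11 mA.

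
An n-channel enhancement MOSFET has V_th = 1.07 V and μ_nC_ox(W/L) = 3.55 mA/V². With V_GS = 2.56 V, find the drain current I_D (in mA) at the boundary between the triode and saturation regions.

At the boundary V_DS = V_ov = V_GS − V_th = 2.56 − 1.07 = 1.49 V.
I_D = ½ k_n V_ov² = 0.5 × 3.55 × 1.49² = 3.94 mA.

I_D = 3.94 mA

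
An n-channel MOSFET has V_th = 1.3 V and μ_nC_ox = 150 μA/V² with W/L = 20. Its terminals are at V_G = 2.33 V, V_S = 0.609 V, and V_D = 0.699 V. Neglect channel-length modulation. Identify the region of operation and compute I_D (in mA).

V_GS = V_G − V_S = 2.33 − 0.609 = 1.72 V; V_DS = V_D − V_S = 0.699 − 0.609 = 0.09 V.
k_n = μ_nC_ox · (W/L) = 3 mA/V².
V_ov = V_GS − V_th = 1.72 − 1.3 = 0.421 V.
Since V_DS = 0.09 V < V_ov = 0.421 V, the device is in the triode region.
I_D = k_n [V_ov · V_DS − ½ V_DS²] = 3 × [0.421 × 0.09 − 0.5 × 0.09²] = 0.102 mA.

Triode; I_D = 0.102 mA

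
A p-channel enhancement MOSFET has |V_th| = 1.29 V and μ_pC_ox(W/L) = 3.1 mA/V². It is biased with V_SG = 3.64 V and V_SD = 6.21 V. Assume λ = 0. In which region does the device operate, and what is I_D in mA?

V_ov = V_SG − |V_th| = 3.64 − 1.29 = 2.35 V.
Since V_SD = 6.21 V ≥ V_ov = 2.35 V, the device is in saturation.
I_D = ½ k_p V_ov² = 0.5 × 3.1 × 2.35² = 8.56 mA.

Saturation; I_D = 8.56 mA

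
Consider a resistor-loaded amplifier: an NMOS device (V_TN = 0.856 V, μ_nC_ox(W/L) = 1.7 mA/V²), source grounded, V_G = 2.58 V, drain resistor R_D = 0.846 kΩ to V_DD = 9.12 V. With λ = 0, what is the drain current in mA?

I_D = 2.53 mA

V_GS = V_G = 2.58 V, so V_ov = 2.58 − 0.856 = 1.72 V.
Assume saturation: I_D = ½ k_n V_ov² = 0.5 × 1.7 × 1.72² = 2.53 mA, giving V_DS = V_DD − I_D R_D = 9.12 − 2.53 × 0.846 = 6.98 V.
V_DS = 6.98 V ≥ V_ov = 1.72 V, confirming saturation.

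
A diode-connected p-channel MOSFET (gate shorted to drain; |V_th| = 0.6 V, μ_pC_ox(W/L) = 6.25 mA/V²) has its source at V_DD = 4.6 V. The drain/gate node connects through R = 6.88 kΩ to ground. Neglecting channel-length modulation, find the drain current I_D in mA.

With gate tied to drain, V_SG = V_SD ≥ V_SG − |V_th|, so the device is in saturation.
KCL at the drain: ½ k_p (V_SG − |V_th|)² = (V_DD − V_SG)/R.
Let x = V_SG − 0.6. Then 21.5 x² + x − 4 = 0, giving x = 0.409 V (positive root), so V_SG = 1.01 V.
I_D = (V_DD − V_SG)/R = (4.6 − 1.01) / 6.88 = 0.522 mA.

I_D = 0.522 mA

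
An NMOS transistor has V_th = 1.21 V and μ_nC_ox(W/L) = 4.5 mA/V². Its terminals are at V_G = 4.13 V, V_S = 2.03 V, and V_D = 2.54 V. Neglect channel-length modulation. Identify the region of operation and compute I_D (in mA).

Triode; I_D = 1.46 mA

V_GS = V_G − V_S = 4.13 − 2.03 = 2.1 V; V_DS = V_D − V_S = 2.54 − 2.03 = 0.51 V.
V_ov = V_GS − V_th = 2.1 − 1.21 = 0.89 V.
Since V_DS = 0.51 V < V_ov = 0.89 V, the device is in the triode region.
I_D = k_n [V_ov · V_DS − ½ V_DS²] = 4.5 × [0.89 × 0.51 − 0.5 × 0.51²] = 1.46 mA.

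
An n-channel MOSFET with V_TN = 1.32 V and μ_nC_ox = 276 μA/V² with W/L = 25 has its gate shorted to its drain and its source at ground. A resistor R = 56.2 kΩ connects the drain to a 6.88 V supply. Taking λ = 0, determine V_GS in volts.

With gate tied to drain, V_GS = V_DS ≥ V_GS − V_TN, so the device is in saturation.
k_n = μ_nC_ox · (W/L) = 6.9 mA/V².
KCL at the drain: ½ k_n (V_GS − V_TN)² = (V_DD − V_GS)/R.
Let x = V_GS − 1.32. Then 194 x² + x − 5.56 = 0, giving x = 0.167 V (positive root), so V_GS = 1.49 V.
I_D = (V_DD − V_GS)/R = (6.88 − 1.49) / 56.2 = 0.096 mA.

V_GS = 1.49 V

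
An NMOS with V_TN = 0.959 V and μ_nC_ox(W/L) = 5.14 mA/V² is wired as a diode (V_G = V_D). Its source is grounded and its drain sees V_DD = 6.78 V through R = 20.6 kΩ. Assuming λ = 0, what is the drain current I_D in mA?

I_D = 0.267 mA

With gate tied to drain, V_GS = V_DS ≥ V_GS − V_TN, so the device is in saturation.
KCL at the drain: ½ k_n (V_GS − V_TN)² = (V_DD − V_GS)/R.
Let x = V_GS − 0.959. Then 52.9 x² + x − 5.821 = 0, giving x = 0.322 V (positive root), so V_GS = 1.28 V.
I_D = (V_DD − V_GS)/R = (6.78 − 1.28) / 20.6 = 0.267 mA.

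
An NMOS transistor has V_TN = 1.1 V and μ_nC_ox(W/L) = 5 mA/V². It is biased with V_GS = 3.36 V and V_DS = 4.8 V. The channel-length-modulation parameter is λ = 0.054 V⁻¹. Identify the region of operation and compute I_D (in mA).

V_ov = V_GS − V_TN = 3.36 − 1.1 = 2.26 V.
Since V_DS = 4.8 V ≥ V_ov = 2.26 V, the device is in saturation.
I_D = ½ k_n V_ov² (1 + λ V_DS) = 0.5 × 5 × 2.26² × (1 + 0.054 × 4.8) = 16.1 mA.

Saturation; I_D = 16.1 mA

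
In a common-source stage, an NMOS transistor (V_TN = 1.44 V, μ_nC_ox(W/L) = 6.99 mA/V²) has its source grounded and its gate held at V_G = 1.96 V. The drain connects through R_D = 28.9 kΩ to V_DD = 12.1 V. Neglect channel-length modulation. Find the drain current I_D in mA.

V_GS = V_G = 1.96 V, so V_ov = 1.96 − 1.44 = 0.52 V.
Assume saturation: I_D = ½ k_n V_ov² = 0.5 × 6.99 × 0.52² = 0.945 mA, giving V_DS = V_DD − I_D R_D = 12.1 − 0.945 × 28.9 = -15.2 V.
But -15.2 V < V_ov = 0.52 V, so the device is actually in triode.
In triode I_D = k_n[V_ov V_DS − ½ V_DS²] and I_D = (V_DD − V_DS)/R_D. Equating: 101 V_DS² − 106 V_DS + 12.1 = 0, giving V_DS = 0.13 V (the root below V_ov).
I_D = (12.1 − 0.13) / 28.9 = 0.414 mA.

I_D = 0.414 mA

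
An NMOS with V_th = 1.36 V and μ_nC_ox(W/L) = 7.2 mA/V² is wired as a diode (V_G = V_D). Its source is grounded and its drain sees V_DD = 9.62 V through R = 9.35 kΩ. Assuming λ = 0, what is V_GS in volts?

With gate tied to drain, V_GS = V_DS ≥ V_GS − V_th, so the device is in saturation.
KCL at the drain: ½ k_n (V_GS − V_th)² = (V_DD − V_GS)/R.
Let x = V_GS − 1.36. Then 33.7 x² + x − 8.26 = 0, giving x = 0.481 V (positive root), so V_GS = 1.84 V.
I_D = (V_DD − V_GS)/R = (9.62 − 1.84) / 9.35 = 0.832 mA.

V_GS = 1.84 V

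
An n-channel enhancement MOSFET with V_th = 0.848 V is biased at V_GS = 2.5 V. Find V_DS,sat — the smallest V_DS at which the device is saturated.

V_DS,sat = 1.65 V

The boundary between triode and saturation is V_DS = V_GS − V_th = V_ov.
V_ov = 2.5 − 0.848 = 1.65 V.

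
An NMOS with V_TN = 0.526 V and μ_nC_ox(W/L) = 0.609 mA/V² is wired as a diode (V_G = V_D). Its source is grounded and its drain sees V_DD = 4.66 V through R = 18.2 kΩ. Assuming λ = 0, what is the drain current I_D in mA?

With gate tied to drain, V_GS = V_DS ≥ V_GS − V_TN, so the device is in saturation.
KCL at the drain: ½ k_n (V_GS − V_TN)² = (V_DD − V_GS)/R.
Let x = V_GS − 0.526. Then 5.54 x² + x − 4.134 = 0, giving x = 0.778 V (positive root), so V_GS = 1.3 V.
I_D = (V_DD − V_GS)/R = (4.66 − 1.3) / 18.2 = 0.184 mA.

I_D = 0.184 mA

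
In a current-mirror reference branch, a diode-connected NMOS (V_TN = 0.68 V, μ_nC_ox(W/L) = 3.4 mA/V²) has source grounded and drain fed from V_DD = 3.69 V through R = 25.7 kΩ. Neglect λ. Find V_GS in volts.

V_GS = 0.931 V

With gate tied to drain, V_GS = V_DS ≥ V_GS − V_TN, so the device is in saturation.
KCL at the drain: ½ k_n (V_GS − V_TN)² = (V_DD − V_GS)/R.
Let x = V_GS − 0.68. Then 43.7 x² + x − 3.01 = 0, giving x = 0.251 V (positive root), so V_GS = 0.931 V.
I_D = (V_DD − V_GS)/R = (3.69 − 0.931) / 25.7 = 0.107 mA.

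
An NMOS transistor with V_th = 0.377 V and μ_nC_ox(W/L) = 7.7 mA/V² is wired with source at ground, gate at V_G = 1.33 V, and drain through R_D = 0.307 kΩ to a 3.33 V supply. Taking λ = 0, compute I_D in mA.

V_GS = V_G = 1.33 V, so V_ov = 1.33 − 0.377 = 0.953 V.
Assume saturation: I_D = ½ k_n V_ov² = 0.5 × 7.7 × 0.953² = 3.5 mA, giving V_DS = V_DD − I_D R_D = 3.33 − 3.5 × 0.307 = 2.26 V.
V_DS = 2.26 V ≥ V_ov = 0.953 V, confirming saturation.

I_D = 3.50 mA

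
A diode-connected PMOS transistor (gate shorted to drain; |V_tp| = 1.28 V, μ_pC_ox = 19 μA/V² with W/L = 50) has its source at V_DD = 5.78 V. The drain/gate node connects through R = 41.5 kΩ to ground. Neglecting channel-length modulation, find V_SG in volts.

With gate tied to drain, V_SG = V_SD ≥ V_SG − |V_tp|, so the device is in saturation.
k_p = μ_pC_ox · (W/L) = 0.95 mA/V².
KCL at the drain: ½ k_p (V_SG − |V_tp|)² = (V_DD − V_SG)/R.
Let x = V_SG − 1.28. Then 19.7 x² + x − 4.5 = 0, giving x = 0.453 V (positive root), so V_SG = 1.73 V.
I_D = (V_DD − V_SG)/R = (5.78 − 1.73) / 41.5 = 0.0975 mA.

V_SG = 1.73 V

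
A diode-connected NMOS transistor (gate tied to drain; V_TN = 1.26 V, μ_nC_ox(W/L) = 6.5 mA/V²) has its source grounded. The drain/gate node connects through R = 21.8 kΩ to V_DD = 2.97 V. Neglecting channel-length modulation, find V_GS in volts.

With gate tied to drain, V_GS = V_DS ≥ V_GS − V_TN, so the device is in saturation.
KCL at the drain: ½ k_n (V_GS − V_TN)² = (V_DD − V_GS)/R.
Let x = V_GS − 1.26. Then 70.9 x² + x − 1.71 = 0, giving x = 0.148 V (positive root), so V_GS = 1.41 V.
I_D = (V_DD − V_GS)/R = (2.97 − 1.41) / 21.8 = 0.0716 mA.

V_GS = 1.41 V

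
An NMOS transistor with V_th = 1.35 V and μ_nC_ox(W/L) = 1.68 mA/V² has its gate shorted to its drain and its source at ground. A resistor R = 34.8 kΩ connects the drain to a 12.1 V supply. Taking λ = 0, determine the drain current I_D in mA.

I_D = 0.292 mA

With gate tied to drain, V_GS = V_DS ≥ V_GS − V_th, so the device is in saturation.
KCL at the drain: ½ k_n (V_GS − V_th)² = (V_DD − V_GS)/R.
Let x = V_GS − 1.35. Then 29.2 x² + x − 10.75 = 0, giving x = 0.59 V (positive root), so V_GS = 1.94 V.
I_D = (V_DD − V_GS)/R = (12.1 − 1.94) / 34.8 = 0.292 mA.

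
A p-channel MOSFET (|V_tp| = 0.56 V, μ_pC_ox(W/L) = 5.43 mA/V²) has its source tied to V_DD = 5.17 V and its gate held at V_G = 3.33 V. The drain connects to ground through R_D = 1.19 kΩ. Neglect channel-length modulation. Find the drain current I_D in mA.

V_SG = V_DD − V_G = 5.17 − 3.33 = 1.84 V, so V_ov = 1.84 − 0.56 = 1.28 V.
Assume saturation: I_D = ½ k_p V_ov² = 0.5 × 5.43 × 1.28² = 4.45 mA, giving V_SD = V_DD − I_D R_D = 5.17 − 4.45 × 1.19 = -0.123 V.
But -0.123 V < V_ov = 1.28 V, so the device is actually in triode.
In triode I_D = k_p[V_ov V_SD − ½ V_SD²] and I_D = (V_DD − V_SD)/R_D. Equating: 3.23 V_SD² − 9.271 V_SD + 5.17 = 0, giving V_SD = 0.758 V (the root below V_ov).
I_D = (5.17 − 0.758) / 1.19 = 3.71 mA.

I_D = 3.71 mA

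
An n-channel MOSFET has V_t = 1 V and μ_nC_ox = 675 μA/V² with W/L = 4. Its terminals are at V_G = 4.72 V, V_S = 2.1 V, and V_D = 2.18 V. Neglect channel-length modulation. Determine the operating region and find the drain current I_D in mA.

V_GS = V_G − V_S = 4.72 − 2.1 = 2.62 V; V_DS = V_D − V_S = 2.18 − 2.1 = 0.08 V.
k_n = μ_nC_ox · (W/L) = 2.7 mA/V².
V_ov = V_GS − V_t = 2.62 − 1 = 1.62 V.
Since V_DS = 0.08 V < V_ov = 1.62 V, the device is in the triode region.
I_D = k_n [V_ov · V_DS − ½ V_DS²] = 2.7 × [1.62 × 0.08 − 0.5 × 0.08²] = 0.341 mA.

Triode; I_D = 0.341 mA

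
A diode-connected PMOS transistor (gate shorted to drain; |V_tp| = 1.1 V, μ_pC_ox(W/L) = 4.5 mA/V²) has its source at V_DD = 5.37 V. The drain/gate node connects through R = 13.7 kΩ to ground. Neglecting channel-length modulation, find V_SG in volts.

With gate tied to drain, V_SG = V_SD ≥ V_SG − |V_tp|, so the device is in saturation.
KCL at the drain: ½ k_p (V_SG − |V_tp|)² = (V_DD − V_SG)/R.
Let x = V_SG − 1.1. Then 30.8 x² + x − 4.27 = 0, giving x = 0.356 V (positive root), so V_SG = 1.46 V.
I_D = (V_DD − V_SG)/R = (5.37 − 1.46) / 13.7 = 0.286 mA.

V_SG = 1.46 V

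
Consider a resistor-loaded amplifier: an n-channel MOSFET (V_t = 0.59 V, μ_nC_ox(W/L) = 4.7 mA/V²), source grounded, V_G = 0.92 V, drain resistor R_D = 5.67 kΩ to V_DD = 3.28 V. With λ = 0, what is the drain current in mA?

V_GS = V_G = 0.92 V, so V_ov = 0.92 − 0.59 = 0.33 V.
Assume saturation: I_D = ½ k_n V_ov² = 0.5 × 4.7 × 0.33² = 0.256 mA, giving V_DS = V_DD − I_D R_D = 3.28 − 0.256 × 5.67 = 1.83 V.
V_DS = 1.83 V ≥ V_ov = 0.33 V, confirming saturation.

I_D = 0.256 mA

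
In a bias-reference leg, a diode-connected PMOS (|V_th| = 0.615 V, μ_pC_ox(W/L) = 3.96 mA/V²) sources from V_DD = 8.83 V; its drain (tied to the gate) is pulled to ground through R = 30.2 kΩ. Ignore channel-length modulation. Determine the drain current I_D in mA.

With gate tied to drain, V_SG = V_SD ≥ V_SG − |V_th|, so the device is in saturation.
KCL at the drain: ½ k_p (V_SG − |V_th|)² = (V_DD − V_SG)/R.
Let x = V_SG − 0.615. Then 59.8 x² + x − 8.215 = 0, giving x = 0.362 V (positive root), so V_SG = 0.977 V.
I_D = (V_DD − V_SG)/R = (8.83 − 0.977) / 30.2 = 0.26 mA.

I_D = 0.260 mA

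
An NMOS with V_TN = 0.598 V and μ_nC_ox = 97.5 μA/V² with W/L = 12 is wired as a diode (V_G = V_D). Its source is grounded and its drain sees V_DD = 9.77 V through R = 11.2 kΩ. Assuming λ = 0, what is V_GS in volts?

V_GS = 1.71 V

With gate tied to drain, V_GS = V_DS ≥ V_GS − V_TN, so the device is in saturation.
k_n = μ_nC_ox · (W/L) = 1.17 mA/V².
KCL at the drain: ½ k_n (V_GS − V_TN)² = (V_DD − V_GS)/R.
Let x = V_GS − 0.598. Then 6.55 x² + x − 9.172 = 0, giving x = 1.11 V (positive root), so V_GS = 1.71 V.
I_D = (V_DD − V_GS)/R = (9.77 − 1.71) / 11.2 = 0.72 mA.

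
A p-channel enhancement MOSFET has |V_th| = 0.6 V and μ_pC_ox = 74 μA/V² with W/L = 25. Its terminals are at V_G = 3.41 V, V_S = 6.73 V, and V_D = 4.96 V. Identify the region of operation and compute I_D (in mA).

V_SG = V_S − V_G = 6.73 − 3.41 = 3.32 V; V_SD = V_S − V_D = 6.73 − 4.96 = 1.77 V.
k_p = μ_pC_ox · (W/L) = 1.85 mA/V².
V_ov = V_SG − |V_th| = 3.32 − 0.6 = 2.72 V.
Since V_SD = 1.77 V < V_ov = 2.72 V, the device is in the triode region.
I_D = k_p [V_ov · V_SD − ½ V_SD²] = 1.85 × [2.72 × 1.77 − 0.5 × 1.77²] = 6.01 mA.

Triode; I_D = 6.01 mA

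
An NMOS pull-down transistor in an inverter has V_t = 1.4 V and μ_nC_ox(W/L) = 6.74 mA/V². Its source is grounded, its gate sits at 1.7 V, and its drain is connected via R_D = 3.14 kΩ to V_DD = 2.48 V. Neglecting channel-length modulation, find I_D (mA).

I_D = 0.303 mA

V_GS = V_G = 1.7 V, so V_ov = 1.7 − 1.4 = 0.3 V.
Assume saturation: I_D = ½ k_n V_ov² = 0.5 × 6.74 × 0.3² = 0.303 mA, giving V_DS = V_DD − I_D R_D = 2.48 − 0.303 × 3.14 = 1.53 V.
V_DS = 1.53 V ≥ V_ov = 0.3 V, confirming saturation.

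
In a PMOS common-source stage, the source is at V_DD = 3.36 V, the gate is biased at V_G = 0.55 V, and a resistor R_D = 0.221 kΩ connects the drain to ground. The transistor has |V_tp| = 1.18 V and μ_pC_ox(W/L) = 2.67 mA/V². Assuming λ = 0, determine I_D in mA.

V_SG = V_DD − V_G = 3.36 − 0.55 = 2.81 V, so V_ov = 2.81 − 1.18 = 1.63 V.
Assume saturation: I_D = ½ k_p V_ov² = 0.5 × 2.67 × 1.63² = 3.55 mA, giving V_SD = V_DD − I_D R_D = 3.36 − 3.55 × 0.221 = 2.58 V.
V_SD = 2.58 V ≥ V_ov = 1.63 V, confirming saturation.

I_D = 3.55 mA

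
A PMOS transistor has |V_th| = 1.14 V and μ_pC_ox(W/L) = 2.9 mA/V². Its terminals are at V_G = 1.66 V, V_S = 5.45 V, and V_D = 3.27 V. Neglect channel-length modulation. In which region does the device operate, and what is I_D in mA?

V_SG = V_S − V_G = 5.45 − 1.66 = 3.79 V; V_SD = V_S − V_D = 5.45 − 3.27 = 2.18 V.
V_ov = V_SG − |V_th| = 3.79 − 1.14 = 2.65 V.
Since V_SD = 2.18 V < V_ov = 2.65 V, the device is in the triode region.
I_D = k_p [V_ov · V_SD − ½ V_SD²] = 2.9 × [2.65 × 2.18 − 0.5 × 2.18²] = 9.86 mA.

Triode; I_D = 9.86 mA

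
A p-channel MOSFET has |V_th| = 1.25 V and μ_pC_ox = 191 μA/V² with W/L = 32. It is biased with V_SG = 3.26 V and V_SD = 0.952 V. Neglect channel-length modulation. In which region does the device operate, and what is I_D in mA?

Triode; I_D = 8.93 mA

k_p = μ_pC_ox · (W/L) = 6.112 mA/V².
V_ov = V_SG − |V_th| = 3.26 − 1.25 = 2.01 V.
Since V_SD = 0.952 V < V_ov = 2.01 V, the device is in the triode region.
I_D = k_p [V_ov · V_SD − ½ V_SD²] = 6.112 × [2.01 × 0.952 − 0.5 × 0.952²] = 8.93 mA.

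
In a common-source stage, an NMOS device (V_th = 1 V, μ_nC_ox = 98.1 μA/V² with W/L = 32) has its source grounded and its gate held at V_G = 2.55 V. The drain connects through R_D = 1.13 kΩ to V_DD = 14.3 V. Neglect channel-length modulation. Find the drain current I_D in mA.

I_D = 3.77 mA

V_GS = V_G = 2.55 V, so V_ov = 2.55 − 1 = 1.55 V.
k_n = μ_nC_ox · (W/L) = 3.139 mA/V².
Assume saturation: I_D = ½ k_n V_ov² = 0.5 × 3.139 × 1.55² = 3.77 mA, giving V_DS = V_DD − I_D R_D = 14.3 − 3.77 × 1.13 = 10 V.
V_DS = 10 V ≥ V_ov = 1.55 V, confirming saturation.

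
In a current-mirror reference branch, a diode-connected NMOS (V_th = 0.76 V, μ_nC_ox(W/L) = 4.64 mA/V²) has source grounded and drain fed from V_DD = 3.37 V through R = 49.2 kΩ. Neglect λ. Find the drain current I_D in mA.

With gate tied to drain, V_GS = V_DS ≥ V_GS − V_th, so the device is in saturation.
KCL at the drain: ½ k_n (V_GS − V_th)² = (V_DD − V_GS)/R.
Let x = V_GS − 0.76. Then 114 x² + x − 2.61 = 0, giving x = 0.147 V (positive root), so V_GS = 0.907 V.
I_D = (V_DD − V_GS)/R = (3.37 − 0.907) / 49.2 = 0.0501 mA.

I_D = 0.0501 mA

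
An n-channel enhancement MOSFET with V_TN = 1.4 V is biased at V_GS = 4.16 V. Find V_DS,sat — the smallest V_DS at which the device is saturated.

The boundary between triode and saturation is V_DS = V_GS − V_TN = V_ov.
V_ov = 4.16 − 1.4 = 2.76 V.

V_DS,sat = 2.76 V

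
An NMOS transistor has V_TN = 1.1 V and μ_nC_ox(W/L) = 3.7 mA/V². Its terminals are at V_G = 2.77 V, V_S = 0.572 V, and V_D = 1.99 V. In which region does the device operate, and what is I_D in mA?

Saturation; I_D = 2.23 mA

V_GS = V_G − V_S = 2.77 − 0.572 = 2.2 V; V_DS = V_D − V_S = 1.99 − 0.572 = 1.42 V.
V_ov = V_GS − V_TN = 2.2 − 1.1 = 1.1 V.
Since V_DS = 1.42 V ≥ V_ov = 1.1 V, the device is in saturation.
I_D = ½ k_n V_ov² = 0.5 × 3.7 × 1.1² = 2.23 mA.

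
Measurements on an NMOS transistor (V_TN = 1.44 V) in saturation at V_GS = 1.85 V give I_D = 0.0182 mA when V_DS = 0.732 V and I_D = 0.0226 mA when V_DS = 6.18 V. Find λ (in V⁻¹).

With V_GS fixed, I_D ∝ (1 + λ V_DS) in saturation, so I_D2/I_D1 = (1 + λ V_DS2)/(1 + λ V_DS1).
0.0226/0.0182 = 1.242 = (1 + 6.18 λ)/(1 + 0.732 λ).
Solving: λ (I_D1 V_DS2 − I_D2 V_DS1) = I_D2 − I_D1, so λ = (0.0226 − 0.0182) / (0.0182 × 6.18 − 0.0226 × 0.732) = 0.0044 / 0.0959 = 0.0459 V⁻¹.

λ = 0.0459 V⁻¹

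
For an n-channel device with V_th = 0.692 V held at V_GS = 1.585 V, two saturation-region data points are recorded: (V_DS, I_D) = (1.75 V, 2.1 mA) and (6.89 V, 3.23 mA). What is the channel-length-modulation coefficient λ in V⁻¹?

With V_GS fixed, I_D ∝ (1 + λ V_DS) in saturation, so I_D2/I_D1 = (1 + λ V_DS2)/(1 + λ V_DS1).
3.23/2.1 = 1.538 = (1 + 6.89 λ)/(1 + 1.75 λ).
Solving: λ (I_D1 V_DS2 − I_D2 V_DS1) = I_D2 − I_D1, so λ = (3.23 − 2.1) / (2.1 × 6.89 − 3.23 × 1.75) = 1.13 / 8.82 = 0.128 V⁻¹.

λ = 0.128 V⁻¹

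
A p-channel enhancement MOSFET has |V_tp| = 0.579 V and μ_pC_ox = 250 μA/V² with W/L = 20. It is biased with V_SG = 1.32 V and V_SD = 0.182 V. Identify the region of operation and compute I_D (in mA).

Triode; I_D = 0.592 mA

k_p = μ_pC_ox · (W/L) = 5 mA/V².
V_ov = V_SG − |V_tp| = 1.32 − 0.579 = 0.741 V.
Since V_SD = 0.182 V < V_ov = 0.741 V, the device is in the triode region.
I_D = k_p [V_ov · V_SD − ½ V_SD²] = 5 × [0.741 × 0.182 − 0.5 × 0.182²] = 0.592 mA.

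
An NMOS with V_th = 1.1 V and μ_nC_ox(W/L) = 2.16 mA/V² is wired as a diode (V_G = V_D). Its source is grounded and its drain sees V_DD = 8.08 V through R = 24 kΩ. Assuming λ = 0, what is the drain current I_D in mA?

With gate tied to drain, V_GS = V_DS ≥ V_GS − V_th, so the device is in saturation.
KCL at the drain: ½ k_n (V_GS − V_th)² = (V_DD − V_GS)/R.
Let x = V_GS − 1.1. Then 25.9 x² + x − 6.98 = 0, giving x = 0.5 V (positive root), so V_GS = 1.6 V.
I_D = (V_DD − V_GS)/R = (8.08 − 1.6) / 24 = 0.27 mA.

I_D = 0.270 mA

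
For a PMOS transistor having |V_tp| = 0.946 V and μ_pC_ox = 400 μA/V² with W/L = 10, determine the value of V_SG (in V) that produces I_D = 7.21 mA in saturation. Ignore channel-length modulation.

k_p = μ_pC_ox · (W/L) = 4 mA/V².
In saturation I_D = ½ k_p (V_SG − |V_tp|)², so V_SG − |V_tp| = √(2 I_D / k_p) = √(2 × 7.21 / 4) = 1.9 V.
V_SG = 0.946 + 1.9 = 2.84 V.

V_SG = 2.84 V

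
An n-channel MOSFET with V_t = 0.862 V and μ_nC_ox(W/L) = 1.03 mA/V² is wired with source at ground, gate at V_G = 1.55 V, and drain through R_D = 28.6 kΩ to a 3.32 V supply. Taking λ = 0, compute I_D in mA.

V_GS = V_G = 1.55 V, so V_ov = 1.55 − 0.862 = 0.688 V.
Assume saturation: I_D = ½ k_n V_ov² = 0.5 × 1.03 × 0.688² = 0.244 mA, giving V_DS = V_DD − I_D R_D = 3.32 − 0.244 × 28.6 = -3.65 V.
But -3.65 V < V_ov = 0.688 V, so the device is actually in triode.
In triode I_D = k_n[V_ov V_DS − ½ V_DS²] and I_D = (V_DD − V_DS)/R_D. Equating: 14.7 V_DS² − 21.27 V_DS + 3.32 = 0, giving V_DS = 0.178 V (the root below V_ov).
I_D = (3.32 − 0.178) / 28.6 = 0.11 mA.

I_D = 0.110 mA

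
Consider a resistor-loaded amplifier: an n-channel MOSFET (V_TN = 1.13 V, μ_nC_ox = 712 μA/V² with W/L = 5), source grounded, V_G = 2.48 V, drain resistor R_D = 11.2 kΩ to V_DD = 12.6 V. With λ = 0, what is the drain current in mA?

V_GS = V_G = 2.48 V, so V_ov = 2.48 − 1.13 = 1.35 V.
k_n = μ_nC_ox · (W/L) = 3.56 mA/V².
Assume saturation: I_D = ½ k_n V_ov² = 0.5 × 3.56 × 1.35² = 3.24 mA, giving V_DS = V_DD − I_D R_D = 12.6 − 3.24 × 11.2 = -23.7 V.
But -23.7 V < V_ov = 1.35 V, so the device is actually in triode.
In triode I_D = k_n[V_ov V_DS − ½ V_DS²] and I_D = (V_DD − V_DS)/R_D. Equating: 19.9 V_DS² − 54.83 V_DS + 12.6 = 0, giving V_DS = 0.253 V (the root below V_ov).
I_D = (12.6 − 0.253) / 11.2 = 1.1 mA.

I_D = 1.10 mA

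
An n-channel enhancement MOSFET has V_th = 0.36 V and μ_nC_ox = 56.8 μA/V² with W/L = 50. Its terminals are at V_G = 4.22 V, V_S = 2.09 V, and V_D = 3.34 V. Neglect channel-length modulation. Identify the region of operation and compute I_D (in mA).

V_GS = V_G − V_S = 4.22 − 2.09 = 2.13 V; V_DS = V_D − V_S = 3.34 − 2.09 = 1.25 V.
k_n = μ_nC_ox · (W/L) = 2.84 mA/V².
V_ov = V_GS − V_th = 2.13 − 0.36 = 1.77 V.
Since V_DS = 1.25 V < V_ov = 1.77 V, the device is in the triode region.
I_D = k_n [V_ov · V_DS − ½ V_DS²] = 2.84 × [1.77 × 1.25 − 0.5 × 1.25²] = 4.06 mA.

Triode; I_D = 4.06 mA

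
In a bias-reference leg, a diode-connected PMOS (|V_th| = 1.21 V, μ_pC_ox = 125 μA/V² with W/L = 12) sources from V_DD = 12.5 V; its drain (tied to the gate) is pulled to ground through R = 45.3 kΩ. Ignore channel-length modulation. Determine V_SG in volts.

V_SG = 1.77 V

With gate tied to drain, V_SG = V_SD ≥ V_SG − |V_th|, so the device is in saturation.
k_p = μ_pC_ox · (W/L) = 1.5 mA/V².
KCL at the drain: ½ k_p (V_SG − |V_th|)² = (V_DD − V_SG)/R.
Let x = V_SG − 1.21. Then 34 x² + x − 11.29 = 0, giving x = 0.562 V (positive root), so V_SG = 1.77 V.
I_D = (V_DD − V_SG)/R = (12.5 − 1.77) / 45.3 = 0.237 mA.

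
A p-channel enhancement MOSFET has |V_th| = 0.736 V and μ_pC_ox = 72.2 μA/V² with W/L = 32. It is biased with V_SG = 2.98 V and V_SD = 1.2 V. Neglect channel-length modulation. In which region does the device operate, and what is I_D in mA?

Triode; I_D = 4.56 mA

k_p = μ_pC_ox · (W/L) = 2.31 mA/V².
V_ov = V_SG − |V_th| = 2.98 − 0.736 = 2.24 V.
Since V_SD = 1.2 V < V_ov = 2.24 V, the device is in the triode region.
I_D = k_p [V_ov · V_SD − ½ V_SD²] = 2.31 × [2.24 × 1.2 − 0.5 × 1.2²] = 4.56 mA.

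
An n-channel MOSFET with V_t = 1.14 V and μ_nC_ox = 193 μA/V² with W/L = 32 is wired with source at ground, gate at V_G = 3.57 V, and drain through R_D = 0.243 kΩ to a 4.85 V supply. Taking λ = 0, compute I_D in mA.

I_D = 14.5 mA

V_GS = V_G = 3.57 V, so V_ov = 3.57 − 1.14 = 2.43 V.
k_n = μ_nC_ox · (W/L) = 6.176 mA/V².
Assume saturation: I_D = ½ k_n V_ov² = 0.5 × 6.176 × 2.43² = 18.2 mA, giving V_DS = V_DD − I_D R_D = 4.85 − 18.2 × 0.243 = 0.419 V.
But 0.419 V < V_ov = 2.43 V, so the device is actually in triode.
In triode I_D = k_n[V_ov V_DS − ½ V_DS²] and I_D = (V_DD − V_DS)/R_D. Equating: 0.75 V_DS² − 4.647 V_DS + 4.85 = 0, giving V_DS = 1.33 V (the root below V_ov).
I_D = (4.85 − 1.33) / 0.243 = 14.5 mA.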